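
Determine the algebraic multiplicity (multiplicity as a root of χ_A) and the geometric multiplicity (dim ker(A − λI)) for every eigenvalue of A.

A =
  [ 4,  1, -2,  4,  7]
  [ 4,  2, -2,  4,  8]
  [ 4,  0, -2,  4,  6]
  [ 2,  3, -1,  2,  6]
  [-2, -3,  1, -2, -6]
λ = 0: alg = 5, geom = 3

Step 1 — factor the characteristic polynomial to read off the algebraic multiplicities:
  χ_A(x) = x^5

Step 2 — compute geometric multiplicities via the rank-nullity identity g(λ) = n − rank(A − λI):
  rank(A − (0)·I) = 2, so dim ker(A − (0)·I) = n − 2 = 3

Summary:
  λ = 0: algebraic multiplicity = 5, geometric multiplicity = 3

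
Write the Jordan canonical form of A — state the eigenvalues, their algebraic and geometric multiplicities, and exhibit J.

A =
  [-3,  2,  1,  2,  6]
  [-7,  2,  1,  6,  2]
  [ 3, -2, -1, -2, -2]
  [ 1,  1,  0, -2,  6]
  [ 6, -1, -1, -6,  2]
J_2(-2) ⊕ J_2(0) ⊕ J_1(2)

The characteristic polynomial is
  det(x·I − A) = x^5 + 2*x^4 - 4*x^3 - 8*x^2 = x^2*(x - 2)*(x + 2)^2

Eigenvalues and multiplicities (the geometric multiplicity of λ is n − rank(A − λI), which equals the number of Jordan blocks for λ):
  λ = -2: algebraic multiplicity = 2, geometric multiplicity = 1
  λ = 0: algebraic multiplicity = 2, geometric multiplicity = 1
  λ = 2: algebraic multiplicity = 1, geometric multiplicity = 1

Determining the block sizes for each eigenvalue:
  λ = -2: one block (gm = 1), so the single block has size am = 2 → block sizes [2]
  λ = 0: one block (gm = 1), so the single block has size am = 2 → block sizes [2]
  λ = 2: one block (gm = 1), so the single block has size am = 1 → block sizes [1]

Assembling the blocks gives a Jordan form
J =
  [-2,  1, 0, 0, 0]
  [ 0, -2, 0, 0, 0]
  [ 0,  0, 0, 1, 0]
  [ 0,  0, 0, 0, 0]
  [ 0,  0, 0, 0, 2]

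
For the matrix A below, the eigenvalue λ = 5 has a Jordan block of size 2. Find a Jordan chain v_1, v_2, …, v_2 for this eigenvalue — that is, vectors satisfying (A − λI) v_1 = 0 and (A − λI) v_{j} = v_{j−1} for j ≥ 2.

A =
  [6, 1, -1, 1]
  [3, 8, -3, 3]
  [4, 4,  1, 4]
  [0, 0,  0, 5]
A Jordan chain for λ = 5 of length 2:
v_1 = (1, 3, 4, 0)ᵀ
v_2 = (1, 0, 0, 0)ᵀ

Let N = A − (5)·I. We want v_2 with N^2 v_2 = 0 but N^1 v_2 ≠ 0; then v_{j-1} := N · v_j for j = 2, …, 2.

Pick v_2 = (1, 0, 0, 0)ᵀ.
Then v_1 = N · v_2 = (1, 3, 4, 0)ᵀ.

Sanity check: (A − (5)·I) v_1 = (0, 0, 0, 0)ᵀ = 0. ✓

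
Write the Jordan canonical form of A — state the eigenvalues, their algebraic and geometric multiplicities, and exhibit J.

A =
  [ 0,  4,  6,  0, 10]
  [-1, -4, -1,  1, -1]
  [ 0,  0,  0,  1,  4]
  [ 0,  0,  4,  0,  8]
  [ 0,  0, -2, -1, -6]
J_2(-2) ⊕ J_2(-2) ⊕ J_1(-2)

The characteristic polynomial is
  det(x·I − A) = x^5 + 10*x^4 + 40*x^3 + 80*x^2 + 80*x + 32 = (x + 2)^5

Eigenvalues and multiplicities (the geometric multiplicity of λ is n − rank(A − λI), which equals the number of Jordan blocks for λ):
  λ = -2: algebraic multiplicity = 5, geometric multiplicity = 3

Determining the block sizes for each eigenvalue:
  λ = -2: with am = 5 and gm = 3, the partition is not yet determined (e.g. several partitions of 5 into 3 parts exist). Let N = A − (-2)·I. Computing rank(N^1) = 2, rank(N^2) = 0; the number of blocks of size ≥ j is rank(N^{j−1}) − rank(N^j), giving [3, 2]. So we have 2 block(s) of size 2, 1 block(s) of size 1 → block sizes [2, 2, 1]

Assembling the blocks gives a Jordan form
J =
  [-2,  1,  0,  0,  0]
  [ 0, -2,  0,  0,  0]
  [ 0,  0, -2,  1,  0]
  [ 0,  0,  0, -2,  0]
  [ 0,  0,  0,  0, -2]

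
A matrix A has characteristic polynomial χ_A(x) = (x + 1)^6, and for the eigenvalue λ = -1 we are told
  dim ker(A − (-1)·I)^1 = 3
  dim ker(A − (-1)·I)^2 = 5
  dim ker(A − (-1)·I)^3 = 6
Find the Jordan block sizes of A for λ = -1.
Block sizes for λ = -1: [3, 2, 1]

From the dimensions of kernels of powers, the number of Jordan blocks of size at least j is d_j − d_{j−1} where d_j = dim ker(N^j) (with d_0 = 0). Computing the differences gives [3, 2, 1].
The number of blocks of size exactly k is (#blocks of size ≥ k) − (#blocks of size ≥ k + 1), so the partition is: 1 block(s) of size 1, 1 block(s) of size 2, 1 block(s) of size 3.
In nonincreasing order the block sizes are [3, 2, 1].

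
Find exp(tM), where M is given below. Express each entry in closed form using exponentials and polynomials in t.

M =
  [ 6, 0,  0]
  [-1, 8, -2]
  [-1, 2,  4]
e^{tM} =
  [exp(6*t), 0, 0]
  [-t*exp(6*t), 2*t*exp(6*t) + exp(6*t), -2*t*exp(6*t)]
  [-t*exp(6*t), 2*t*exp(6*t), -2*t*exp(6*t) + exp(6*t)]

Strategy: write M = P · J · P⁻¹ where J is a Jordan canonical form, so e^{tM} = P · e^{tJ} · P⁻¹, and e^{tJ} can be computed block-by-block.

M has Jordan form
J =
  [6, 1, 0]
  [0, 6, 0]
  [0, 0, 6]
(up to reordering of blocks).

Per-block formulas:
  For a 2×2 Jordan block J_2(6): exp(t · J_2(6)) = e^(6t)·(I + t·N), where N is the 2×2 nilpotent shift.
  For a 1×1 block at λ = 6: exp(t · [6]) = [e^(6t)].

After assembling e^{tJ} and conjugating by P, we get:

e^{tM} =
  [exp(6*t), 0, 0]
  [-t*exp(6*t), 2*t*exp(6*t) + exp(6*t), -2*t*exp(6*t)]
  [-t*exp(6*t), 2*t*exp(6*t), -2*t*exp(6*t) + exp(6*t)]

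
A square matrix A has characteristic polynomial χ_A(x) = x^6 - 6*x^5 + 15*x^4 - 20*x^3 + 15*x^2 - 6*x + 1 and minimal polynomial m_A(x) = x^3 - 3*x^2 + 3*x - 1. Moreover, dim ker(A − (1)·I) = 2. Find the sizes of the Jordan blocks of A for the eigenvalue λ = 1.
Block sizes for λ = 1: [3, 3]

Step 1 — from the characteristic polynomial, algebraic multiplicity of λ = 1 is 6. From dim ker(A − (1)·I) = 2, there are exactly 2 Jordan blocks for λ = 1.
Step 2 — from the minimal polynomial, the factor (x − 1)^3 tells us the largest block for λ = 1 has size 3.
Step 3 — with total size 6, 2 blocks, and largest block 3, the block sizes (in nonincreasing order) are [3, 3].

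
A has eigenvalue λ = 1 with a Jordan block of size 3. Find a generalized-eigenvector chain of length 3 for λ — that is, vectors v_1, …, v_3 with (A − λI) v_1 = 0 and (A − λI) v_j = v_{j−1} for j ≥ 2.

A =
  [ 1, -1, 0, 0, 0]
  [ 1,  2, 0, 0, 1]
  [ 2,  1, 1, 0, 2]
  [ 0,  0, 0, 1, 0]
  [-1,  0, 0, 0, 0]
A Jordan chain for λ = 1 of length 3:
v_1 = (-1, 0, -1, 0, 1)ᵀ
v_2 = (0, 1, 2, 0, -1)ᵀ
v_3 = (1, 0, 0, 0, 0)ᵀ

Let N = A − (1)·I. We want v_3 with N^3 v_3 = 0 but N^2 v_3 ≠ 0; then v_{j-1} := N · v_j for j = 3, …, 2.

Pick v_3 = (1, 0, 0, 0, 0)ᵀ.
Then v_2 = N · v_3 = (0, 1, 2, 0, -1)ᵀ.
Then v_1 = N · v_2 = (-1, 0, -1, 0, 1)ᵀ.

Sanity check: (A − (1)·I) v_1 = (0, 0, 0, 0, 0)ᵀ = 0. ✓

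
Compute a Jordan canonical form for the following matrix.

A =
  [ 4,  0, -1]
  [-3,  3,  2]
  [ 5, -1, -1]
J_3(2)

The characteristic polynomial is
  det(x·I − A) = x^3 - 6*x^2 + 12*x - 8 = (x - 2)^3

Eigenvalues and multiplicities (the geometric multiplicity of λ is n − rank(A − λI), which equals the number of Jordan blocks for λ):
  λ = 2: algebraic multiplicity = 3, geometric multiplicity = 1

Determining the block sizes for each eigenvalue:
  λ = 2: one block (gm = 1), so the single block has size am = 3 → block sizes [3]

Assembling the blocks gives a Jordan form
J =
  [2, 1, 0]
  [0, 2, 1]
  [0, 0, 2]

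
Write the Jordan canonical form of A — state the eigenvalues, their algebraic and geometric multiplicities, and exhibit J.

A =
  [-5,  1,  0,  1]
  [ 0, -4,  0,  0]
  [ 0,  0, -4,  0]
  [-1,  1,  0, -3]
J_2(-4) ⊕ J_1(-4) ⊕ J_1(-4)

The characteristic polynomial is
  det(x·I − A) = x^4 + 16*x^3 + 96*x^2 + 256*x + 256 = (x + 4)^4

Eigenvalues and multiplicities (the geometric multiplicity of λ is n − rank(A − λI), which equals the number of Jordan blocks for λ):
  λ = -4: algebraic multiplicity = 4, geometric multiplicity = 3

Determining the block sizes for each eigenvalue:
  λ = -4: 3 blocks summing to 4 forces exactly one block of size 2 and the rest size 1 → block sizes [2, 1, 1]

Assembling the blocks gives a Jordan form
J =
  [-4,  1,  0,  0]
  [ 0, -4,  0,  0]
  [ 0,  0, -4,  0]
  [ 0,  0,  0, -4]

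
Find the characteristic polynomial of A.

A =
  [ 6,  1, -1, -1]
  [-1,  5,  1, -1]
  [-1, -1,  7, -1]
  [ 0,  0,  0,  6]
x^4 - 24*x^3 + 216*x^2 - 864*x + 1296

Expanding det(x·I − A) (e.g. by cofactor expansion or by noting that A is similar to its Jordan form J, which has the same characteristic polynomial as A) gives
  χ_A(x) = x^4 - 24*x^3 + 216*x^2 - 864*x + 1296
which factors as (x - 6)^4. The eigenvalues (with algebraic multiplicities) are λ = 6 with multiplicity 4.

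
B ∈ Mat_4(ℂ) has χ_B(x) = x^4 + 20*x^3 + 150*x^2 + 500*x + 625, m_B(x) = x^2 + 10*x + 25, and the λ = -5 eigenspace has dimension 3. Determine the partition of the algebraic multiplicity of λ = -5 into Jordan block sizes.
Block sizes for λ = -5: [2, 1, 1]

Step 1 — from the characteristic polynomial, algebraic multiplicity of λ = -5 is 4. From dim ker(B − (-5)·I) = 3, there are exactly 3 Jordan blocks for λ = -5.
Step 2 — from the minimal polynomial, the factor (x + 5)^2 tells us the largest block for λ = -5 has size 2.
Step 3 — with total size 4, 3 blocks, and largest block 2, the block sizes (in nonincreasing order) are [2, 1, 1].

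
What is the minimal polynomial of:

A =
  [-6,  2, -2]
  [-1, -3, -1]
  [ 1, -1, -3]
x^2 + 8*x + 16

The characteristic polynomial is χ_A(x) = (x + 4)^3, so the eigenvalues are known. The minimal polynomial is
  m_A(x) = Π_λ (x − λ)^{k_λ}
where k_λ is the size of the *largest* Jordan block for λ (equivalently, the smallest k with (A − λI)^k v = 0 for every generalised eigenvector v of λ).

  λ = -4: largest Jordan block has size 2, contributing (x + 4)^2

So m_A(x) = (x + 4)^2 = x^2 + 8*x + 16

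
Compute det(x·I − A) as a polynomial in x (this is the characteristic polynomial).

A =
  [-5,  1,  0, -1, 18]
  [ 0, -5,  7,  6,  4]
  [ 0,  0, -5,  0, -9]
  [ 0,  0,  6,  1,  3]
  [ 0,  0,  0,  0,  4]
x^5 + 10*x^4 + 4*x^3 - 190*x^2 - 325*x + 500

Expanding det(x·I − A) (e.g. by cofactor expansion or by noting that A is similar to its Jordan form J, which has the same characteristic polynomial as A) gives
  χ_A(x) = x^5 + 10*x^4 + 4*x^3 - 190*x^2 - 325*x + 500
which factors as (x - 4)*(x - 1)*(x + 5)^3. The eigenvalues (with algebraic multiplicities) are λ = -5 with multiplicity 3, λ = 1 with multiplicity 1, λ = 4 with multiplicity 1.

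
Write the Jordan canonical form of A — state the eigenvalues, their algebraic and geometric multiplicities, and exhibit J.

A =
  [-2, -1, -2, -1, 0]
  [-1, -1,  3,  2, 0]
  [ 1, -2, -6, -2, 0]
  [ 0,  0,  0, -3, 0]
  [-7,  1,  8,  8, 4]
J_3(-3) ⊕ J_1(-3) ⊕ J_1(4)

The characteristic polynomial is
  det(x·I − A) = x^5 + 8*x^4 + 6*x^3 - 108*x^2 - 351*x - 324 = (x - 4)*(x + 3)^4

Eigenvalues and multiplicities (the geometric multiplicity of λ is n − rank(A − λI), which equals the number of Jordan blocks for λ):
  λ = -3: algebraic multiplicity = 4, geometric multiplicity = 2
  λ = 4: algebraic multiplicity = 1, geometric multiplicity = 1

Determining the block sizes for each eigenvalue:
  λ = -3: with am = 4 and gm = 2, the partition is not yet determined (e.g. several partitions of 4 into 2 parts exist). Let N = A − (-3)·I. Computing rank(N^1) = 3, rank(N^2) = 2, rank(N^3) = 1; the number of blocks of size ≥ j is rank(N^{j−1}) − rank(N^j), giving [2, 1, 1]. So we have 1 block(s) of size 3, 1 block(s) of size 1 → block sizes [3, 1]
  λ = 4: one block (gm = 1), so the single block has size am = 1 → block sizes [1]

Assembling the blocks gives a Jordan form
J =
  [-3,  1,  0,  0, 0]
  [ 0, -3,  1,  0, 0]
  [ 0,  0, -3,  0, 0]
  [ 0,  0,  0, -3, 0]
  [ 0,  0,  0,  0, 4]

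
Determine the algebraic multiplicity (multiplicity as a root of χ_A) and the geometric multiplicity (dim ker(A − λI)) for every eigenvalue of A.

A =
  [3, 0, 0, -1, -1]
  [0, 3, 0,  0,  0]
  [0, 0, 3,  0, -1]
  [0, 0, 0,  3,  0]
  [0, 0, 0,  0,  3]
λ = 3: alg = 5, geom = 3

Step 1 — factor the characteristic polynomial to read off the algebraic multiplicities:
  χ_A(x) = (x - 3)^5

Step 2 — compute geometric multiplicities via the rank-nullity identity g(λ) = n − rank(A − λI):
  rank(A − (3)·I) = 2, so dim ker(A − (3)·I) = n − 2 = 3

Summary:
  λ = 3: algebraic multiplicity = 5, geometric multiplicity = 3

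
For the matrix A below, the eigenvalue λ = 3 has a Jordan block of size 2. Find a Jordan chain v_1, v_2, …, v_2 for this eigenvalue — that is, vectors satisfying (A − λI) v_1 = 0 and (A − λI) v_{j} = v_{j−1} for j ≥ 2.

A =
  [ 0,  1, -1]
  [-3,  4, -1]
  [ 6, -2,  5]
A Jordan chain for λ = 3 of length 2:
v_1 = (-3, -3, 6)ᵀ
v_2 = (1, 0, 0)ᵀ

Let N = A − (3)·I. We want v_2 with N^2 v_2 = 0 but N^1 v_2 ≠ 0; then v_{j-1} := N · v_j for j = 2, …, 2.

Pick v_2 = (1, 0, 0)ᵀ.
Then v_1 = N · v_2 = (-3, -3, 6)ᵀ.

Sanity check: (A − (3)·I) v_1 = (0, 0, 0)ᵀ = 0. ✓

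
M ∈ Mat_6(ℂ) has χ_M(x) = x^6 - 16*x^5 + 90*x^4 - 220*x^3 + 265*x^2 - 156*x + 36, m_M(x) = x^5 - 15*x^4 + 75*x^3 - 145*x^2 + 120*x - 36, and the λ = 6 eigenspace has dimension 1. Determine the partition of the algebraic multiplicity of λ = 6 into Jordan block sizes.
Block sizes for λ = 6: [2]

Step 1 — from the characteristic polynomial, algebraic multiplicity of λ = 6 is 2. From dim ker(M − (6)·I) = 1, there are exactly 1 Jordan blocks for λ = 6.
Step 2 — from the minimal polynomial, the factor (x − 6)^2 tells us the largest block for λ = 6 has size 2.
Step 3 — with total size 2, 1 blocks, and largest block 2, the block sizes (in nonincreasing order) are [2].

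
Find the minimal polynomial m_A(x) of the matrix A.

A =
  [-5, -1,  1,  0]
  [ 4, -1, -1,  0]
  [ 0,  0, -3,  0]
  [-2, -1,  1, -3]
x^3 + 9*x^2 + 27*x + 27

The characteristic polynomial is χ_A(x) = (x + 3)^4, so the eigenvalues are known. The minimal polynomial is
  m_A(x) = Π_λ (x − λ)^{k_λ}
where k_λ is the size of the *largest* Jordan block for λ (equivalently, the smallest k with (A − λI)^k v = 0 for every generalised eigenvector v of λ).

  λ = -3: largest Jordan block has size 3, contributing (x + 3)^3

So m_A(x) = (x + 3)^3 = x^3 + 9*x^2 + 27*x + 27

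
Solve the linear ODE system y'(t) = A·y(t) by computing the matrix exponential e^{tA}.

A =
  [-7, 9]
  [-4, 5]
e^{tA} =
  [-6*t*exp(-t) + exp(-t), 9*t*exp(-t)]
  [-4*t*exp(-t), 6*t*exp(-t) + exp(-t)]

Strategy: write A = P · J · P⁻¹ where J is a Jordan canonical form, so e^{tA} = P · e^{tJ} · P⁻¹, and e^{tJ} can be computed block-by-block.

A has Jordan form
J =
  [-1,  1]
  [ 0, -1]
(up to reordering of blocks).

Per-block formulas:
  For a 2×2 Jordan block J_2(-1): exp(t · J_2(-1)) = e^(-1t)·(I + t·N), where N is the 2×2 nilpotent shift.

After assembling e^{tJ} and conjugating by P, we get:

e^{tA} =
  [-6*t*exp(-t) + exp(-t), 9*t*exp(-t)]
  [-4*t*exp(-t), 6*t*exp(-t) + exp(-t)]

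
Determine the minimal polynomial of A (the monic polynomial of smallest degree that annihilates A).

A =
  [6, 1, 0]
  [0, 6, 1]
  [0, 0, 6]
x^3 - 18*x^2 + 108*x - 216

The characteristic polynomial is χ_A(x) = (x - 6)^3, so the eigenvalues are known. The minimal polynomial is
  m_A(x) = Π_λ (x − λ)^{k_λ}
where k_λ is the size of the *largest* Jordan block for λ (equivalently, the smallest k with (A − λI)^k v = 0 for every generalised eigenvector v of λ).

  λ = 6: largest Jordan block has size 3, contributing (x − 6)^3

So m_A(x) = (x - 6)^3 = x^3 - 18*x^2 + 108*x - 216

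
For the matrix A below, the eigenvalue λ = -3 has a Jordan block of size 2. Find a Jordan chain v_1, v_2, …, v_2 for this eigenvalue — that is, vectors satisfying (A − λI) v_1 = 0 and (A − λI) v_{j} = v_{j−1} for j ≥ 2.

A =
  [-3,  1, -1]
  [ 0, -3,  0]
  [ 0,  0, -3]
A Jordan chain for λ = -3 of length 2:
v_1 = (1, 0, 0)ᵀ
v_2 = (0, 1, 0)ᵀ

Let N = A − (-3)·I. We want v_2 with N^2 v_2 = 0 but N^1 v_2 ≠ 0; then v_{j-1} := N · v_j for j = 2, …, 2.

Pick v_2 = (0, 1, 0)ᵀ.
Then v_1 = N · v_2 = (1, 0, 0)ᵀ.

Sanity check: (A − (-3)·I) v_1 = (0, 0, 0)ᵀ = 0. ✓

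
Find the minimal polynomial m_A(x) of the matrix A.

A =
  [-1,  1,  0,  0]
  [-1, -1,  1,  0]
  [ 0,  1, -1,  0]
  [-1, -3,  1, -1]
x^3 + 3*x^2 + 3*x + 1

The characteristic polynomial is χ_A(x) = (x + 1)^4, so the eigenvalues are known. The minimal polynomial is
  m_A(x) = Π_λ (x − λ)^{k_λ}
where k_λ is the size of the *largest* Jordan block for λ (equivalently, the smallest k with (A − λI)^k v = 0 for every generalised eigenvector v of λ).

  λ = -1: largest Jordan block has size 3, contributing (x + 1)^3

So m_A(x) = (x + 1)^3 = x^3 + 3*x^2 + 3*x + 1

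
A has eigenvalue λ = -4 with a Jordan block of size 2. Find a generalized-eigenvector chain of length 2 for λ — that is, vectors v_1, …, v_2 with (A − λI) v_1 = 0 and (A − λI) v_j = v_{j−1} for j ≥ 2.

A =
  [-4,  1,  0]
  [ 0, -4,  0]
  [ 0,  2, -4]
A Jordan chain for λ = -4 of length 2:
v_1 = (1, 0, 2)ᵀ
v_2 = (0, 1, 0)ᵀ

Let N = A − (-4)·I. We want v_2 with N^2 v_2 = 0 but N^1 v_2 ≠ 0; then v_{j-1} := N · v_j for j = 2, …, 2.

Pick v_2 = (0, 1, 0)ᵀ.
Then v_1 = N · v_2 = (1, 0, 2)ᵀ.

Sanity check: (A − (-4)·I) v_1 = (0, 0, 0)ᵀ = 0. ✓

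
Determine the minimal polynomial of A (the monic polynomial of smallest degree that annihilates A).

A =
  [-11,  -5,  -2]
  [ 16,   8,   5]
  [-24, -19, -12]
x^3 + 15*x^2 + 75*x + 125

The characteristic polynomial is χ_A(x) = (x + 5)^3, so the eigenvalues are known. The minimal polynomial is
  m_A(x) = Π_λ (x − λ)^{k_λ}
where k_λ is the size of the *largest* Jordan block for λ (equivalently, the smallest k with (A − λI)^k v = 0 for every generalised eigenvector v of λ).

  λ = -5: largest Jordan block has size 3, contributing (x + 5)^3

So m_A(x) = (x + 5)^3 = x^3 + 15*x^2 + 75*x + 125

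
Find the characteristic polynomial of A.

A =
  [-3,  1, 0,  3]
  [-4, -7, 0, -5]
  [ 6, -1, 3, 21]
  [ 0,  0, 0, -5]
x^4 + 12*x^3 + 30*x^2 - 100*x - 375

Expanding det(x·I − A) (e.g. by cofactor expansion or by noting that A is similar to its Jordan form J, which has the same characteristic polynomial as A) gives
  χ_A(x) = x^4 + 12*x^3 + 30*x^2 - 100*x - 375
which factors as (x - 3)*(x + 5)^3. The eigenvalues (with algebraic multiplicities) are λ = -5 with multiplicity 3, λ = 3 with multiplicity 1.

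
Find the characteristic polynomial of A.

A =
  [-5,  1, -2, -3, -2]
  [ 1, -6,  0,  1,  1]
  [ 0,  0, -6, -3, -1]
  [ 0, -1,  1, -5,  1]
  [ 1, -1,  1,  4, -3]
x^5 + 25*x^4 + 250*x^3 + 1250*x^2 + 3125*x + 3125

Expanding det(x·I − A) (e.g. by cofactor expansion or by noting that A is similar to its Jordan form J, which has the same characteristic polynomial as A) gives
  χ_A(x) = x^5 + 25*x^4 + 250*x^3 + 1250*x^2 + 3125*x + 3125
which factors as (x + 5)^5. The eigenvalues (with algebraic multiplicities) are λ = -5 with multiplicity 5.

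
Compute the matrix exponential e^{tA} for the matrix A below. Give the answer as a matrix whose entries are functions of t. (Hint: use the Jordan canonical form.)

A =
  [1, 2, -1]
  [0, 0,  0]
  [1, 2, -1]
e^{tA} =
  [t + 1, 2*t, -t]
  [0, 1, 0]
  [t, 2*t, 1 - t]

Strategy: write A = P · J · P⁻¹ where J is a Jordan canonical form, so e^{tA} = P · e^{tJ} · P⁻¹, and e^{tJ} can be computed block-by-block.

A has Jordan form
J =
  [0, 1, 0]
  [0, 0, 0]
  [0, 0, 0]
(up to reordering of blocks).

Per-block formulas:
  For a 1×1 block at λ = 0: exp(t · [0]) = [e^(0t)].
  For a 2×2 Jordan block J_2(0): exp(t · J_2(0)) = e^(0t)·(I + t·N), where N is the 2×2 nilpotent shift.

After assembling e^{tJ} and conjugating by P, we get:

e^{tA} =
  [t + 1, 2*t, -t]
  [0, 1, 0]
  [t, 2*t, 1 - t]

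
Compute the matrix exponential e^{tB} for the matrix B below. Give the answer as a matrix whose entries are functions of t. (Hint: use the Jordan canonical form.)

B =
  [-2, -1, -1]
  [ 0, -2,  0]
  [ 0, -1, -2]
e^{tB} =
  [exp(-2*t), t^2*exp(-2*t)/2 - t*exp(-2*t), -t*exp(-2*t)]
  [0, exp(-2*t), 0]
  [0, -t*exp(-2*t), exp(-2*t)]

Strategy: write B = P · J · P⁻¹ where J is a Jordan canonical form, so e^{tB} = P · e^{tJ} · P⁻¹, and e^{tJ} can be computed block-by-block.

B has Jordan form
J =
  [-2,  1,  0]
  [ 0, -2,  1]
  [ 0,  0, -2]
(up to reordering of blocks).

Per-block formulas:
  For a 3×3 Jordan block J_3(-2): exp(t · J_3(-2)) = e^(-2t)·(I + t·N + (t^2/2)·N^2), where N is the 3×3 nilpotent shift.

After assembling e^{tJ} and conjugating by P, we get:

e^{tB} =
  [exp(-2*t), t^2*exp(-2*t)/2 - t*exp(-2*t), -t*exp(-2*t)]
  [0, exp(-2*t), 0]
  [0, -t*exp(-2*t), exp(-2*t)]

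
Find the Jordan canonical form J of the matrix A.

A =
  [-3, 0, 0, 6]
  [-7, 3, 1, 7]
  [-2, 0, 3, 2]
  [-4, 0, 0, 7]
J_1(1) ⊕ J_2(3) ⊕ J_1(3)

The characteristic polynomial is
  det(x·I − A) = x^4 - 10*x^3 + 36*x^2 - 54*x + 27 = (x - 3)^3*(x - 1)

Eigenvalues and multiplicities (the geometric multiplicity of λ is n − rank(A − λI), which equals the number of Jordan blocks for λ):
  λ = 1: algebraic multiplicity = 1, geometric multiplicity = 1
  λ = 3: algebraic multiplicity = 3, geometric multiplicity = 2

Determining the block sizes for each eigenvalue:
  λ = 1: one block (gm = 1), so the single block has size am = 1 → block sizes [1]
  λ = 3: 2 blocks summing to 3 forces exactly one block of size 2 and the rest size 1 → block sizes [2, 1]

Assembling the blocks gives a Jordan form
J =
  [1, 0, 0, 0]
  [0, 3, 1, 0]
  [0, 0, 3, 0]
  [0, 0, 0, 3]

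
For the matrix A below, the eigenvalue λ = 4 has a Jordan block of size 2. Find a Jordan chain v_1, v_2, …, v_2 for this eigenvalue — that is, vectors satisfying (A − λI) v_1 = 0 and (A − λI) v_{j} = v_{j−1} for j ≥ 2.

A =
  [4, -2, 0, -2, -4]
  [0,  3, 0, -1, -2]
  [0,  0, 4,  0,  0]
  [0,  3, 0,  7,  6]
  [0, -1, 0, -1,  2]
A Jordan chain for λ = 4 of length 2:
v_1 = (-2, -1, 0, 3, -1)ᵀ
v_2 = (0, 1, 0, 0, 0)ᵀ

Let N = A − (4)·I. We want v_2 with N^2 v_2 = 0 but N^1 v_2 ≠ 0; then v_{j-1} := N · v_j for j = 2, …, 2.

Pick v_2 = (0, 1, 0, 0, 0)ᵀ.
Then v_1 = N · v_2 = (-2, -1, 0, 3, -1)ᵀ.

Sanity check: (A − (4)·I) v_1 = (0, 0, 0, 0, 0)ᵀ = 0. ✓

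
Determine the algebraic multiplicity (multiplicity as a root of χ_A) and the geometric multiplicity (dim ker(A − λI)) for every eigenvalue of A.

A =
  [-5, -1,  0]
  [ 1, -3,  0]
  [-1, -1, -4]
λ = -4: alg = 3, geom = 2

Step 1 — factor the characteristic polynomial to read off the algebraic multiplicities:
  χ_A(x) = (x + 4)^3

Step 2 — compute geometric multiplicities via the rank-nullity identity g(λ) = n − rank(A − λI):
  rank(A − (-4)·I) = 1, so dim ker(A − (-4)·I) = n − 1 = 2

Summary:
  λ = -4: algebraic multiplicity = 3, geometric multiplicity = 2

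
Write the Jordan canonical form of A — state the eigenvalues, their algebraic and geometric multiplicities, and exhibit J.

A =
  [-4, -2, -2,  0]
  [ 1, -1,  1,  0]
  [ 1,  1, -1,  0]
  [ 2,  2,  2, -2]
J_2(-2) ⊕ J_1(-2) ⊕ J_1(-2)

The characteristic polynomial is
  det(x·I − A) = x^4 + 8*x^3 + 24*x^2 + 32*x + 16 = (x + 2)^4

Eigenvalues and multiplicities (the geometric multiplicity of λ is n − rank(A − λI), which equals the number of Jordan blocks for λ):
  λ = -2: algebraic multiplicity = 4, geometric multiplicity = 3

Determining the block sizes for each eigenvalue:
  λ = -2: 3 blocks summing to 4 forces exactly one block of size 2 and the rest size 1 → block sizes [2, 1, 1]

Assembling the blocks gives a Jordan form
J =
  [-2,  1,  0,  0]
  [ 0, -2,  0,  0]
  [ 0,  0, -2,  0]
  [ 0,  0,  0, -2]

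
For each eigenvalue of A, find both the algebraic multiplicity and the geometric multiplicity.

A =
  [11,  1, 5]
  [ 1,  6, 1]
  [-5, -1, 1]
λ = 6: alg = 3, geom = 1

Step 1 — factor the characteristic polynomial to read off the algebraic multiplicities:
  χ_A(x) = (x - 6)^3

Step 2 — compute geometric multiplicities via the rank-nullity identity g(λ) = n − rank(A − λI):
  rank(A − (6)·I) = 2, so dim ker(A − (6)·I) = n − 2 = 1

Summary:
  λ = 6: algebraic multiplicity = 3, geometric multiplicity = 1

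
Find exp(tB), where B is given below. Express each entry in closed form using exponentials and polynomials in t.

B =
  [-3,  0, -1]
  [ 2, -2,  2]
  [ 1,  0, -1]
e^{tB} =
  [-t*exp(-2*t) + exp(-2*t), 0, -t*exp(-2*t)]
  [2*t*exp(-2*t), exp(-2*t), 2*t*exp(-2*t)]
  [t*exp(-2*t), 0, t*exp(-2*t) + exp(-2*t)]

Strategy: write B = P · J · P⁻¹ where J is a Jordan canonical form, so e^{tB} = P · e^{tJ} · P⁻¹, and e^{tJ} can be computed block-by-block.

B has Jordan form
J =
  [-2,  1,  0]
  [ 0, -2,  0]
  [ 0,  0, -2]
(up to reordering of blocks).

Per-block formulas:
  For a 2×2 Jordan block J_2(-2): exp(t · J_2(-2)) = e^(-2t)·(I + t·N), where N is the 2×2 nilpotent shift.
  For a 1×1 block at λ = -2: exp(t · [-2]) = [e^(-2t)].

After assembling e^{tJ} and conjugating by P, we get:

e^{tB} =
  [-t*exp(-2*t) + exp(-2*t), 0, -t*exp(-2*t)]
  [2*t*exp(-2*t), exp(-2*t), 2*t*exp(-2*t)]
  [t*exp(-2*t), 0, t*exp(-2*t) + exp(-2*t)]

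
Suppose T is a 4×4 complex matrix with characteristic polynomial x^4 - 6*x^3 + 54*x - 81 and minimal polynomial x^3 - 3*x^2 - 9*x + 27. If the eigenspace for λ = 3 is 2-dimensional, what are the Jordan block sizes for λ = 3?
Block sizes for λ = 3: [2, 1]

Step 1 — from the characteristic polynomial, algebraic multiplicity of λ = 3 is 3. From dim ker(T − (3)·I) = 2, there are exactly 2 Jordan blocks for λ = 3.
Step 2 — from the minimal polynomial, the factor (x − 3)^2 tells us the largest block for λ = 3 has size 2.
Step 3 — with total size 3, 2 blocks, and largest block 2, the block sizes (in nonincreasing order) are [2, 1].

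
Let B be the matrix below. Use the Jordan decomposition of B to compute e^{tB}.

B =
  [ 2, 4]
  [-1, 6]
e^{tB} =
  [-2*t*exp(4*t) + exp(4*t), 4*t*exp(4*t)]
  [-t*exp(4*t), 2*t*exp(4*t) + exp(4*t)]

Strategy: write B = P · J · P⁻¹ where J is a Jordan canonical form, so e^{tB} = P · e^{tJ} · P⁻¹, and e^{tJ} can be computed block-by-block.

B has Jordan form
J =
  [4, 1]
  [0, 4]
(up to reordering of blocks).

Per-block formulas:
  For a 2×2 Jordan block J_2(4): exp(t · J_2(4)) = e^(4t)·(I + t·N), where N is the 2×2 nilpotent shift.

After assembling e^{tJ} and conjugating by P, we get:

e^{tB} =
  [-2*t*exp(4*t) + exp(4*t), 4*t*exp(4*t)]
  [-t*exp(4*t), 2*t*exp(4*t) + exp(4*t)]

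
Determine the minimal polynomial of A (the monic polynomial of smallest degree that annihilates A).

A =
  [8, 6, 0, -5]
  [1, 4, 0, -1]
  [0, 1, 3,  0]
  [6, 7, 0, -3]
x^3 - 9*x^2 + 27*x - 27

The characteristic polynomial is χ_A(x) = (x - 3)^4, so the eigenvalues are known. The minimal polynomial is
  m_A(x) = Π_λ (x − λ)^{k_λ}
where k_λ is the size of the *largest* Jordan block for λ (equivalently, the smallest k with (A − λI)^k v = 0 for every generalised eigenvector v of λ).

  λ = 3: largest Jordan block has size 3, contributing (x − 3)^3

So m_A(x) = (x - 3)^3 = x^3 - 9*x^2 + 27*x - 27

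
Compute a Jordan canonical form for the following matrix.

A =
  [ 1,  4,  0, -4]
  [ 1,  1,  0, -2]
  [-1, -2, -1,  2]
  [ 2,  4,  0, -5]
J_2(-1) ⊕ J_1(-1) ⊕ J_1(-1)

The characteristic polynomial is
  det(x·I − A) = x^4 + 4*x^3 + 6*x^2 + 4*x + 1 = (x + 1)^4

Eigenvalues and multiplicities (the geometric multiplicity of λ is n − rank(A − λI), which equals the number of Jordan blocks for λ):
  λ = -1: algebraic multiplicity = 4, geometric multiplicity = 3

Determining the block sizes for each eigenvalue:
  λ = -1: 3 blocks summing to 4 forces exactly one block of size 2 and the rest size 1 → block sizes [2, 1, 1]

Assembling the blocks gives a Jordan form
J =
  [-1,  1,  0,  0]
  [ 0, -1,  0,  0]
  [ 0,  0, -1,  0]
  [ 0,  0,  0, -1]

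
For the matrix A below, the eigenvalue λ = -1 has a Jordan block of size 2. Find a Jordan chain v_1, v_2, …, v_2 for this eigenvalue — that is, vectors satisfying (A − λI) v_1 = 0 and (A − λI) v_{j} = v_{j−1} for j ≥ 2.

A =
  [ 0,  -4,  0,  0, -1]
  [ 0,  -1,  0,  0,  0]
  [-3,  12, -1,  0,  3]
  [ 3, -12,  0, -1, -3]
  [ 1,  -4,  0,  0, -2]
A Jordan chain for λ = -1 of length 2:
v_1 = (1, 0, -3, 3, 1)ᵀ
v_2 = (1, 0, 0, 0, 0)ᵀ

Let N = A − (-1)·I. We want v_2 with N^2 v_2 = 0 but N^1 v_2 ≠ 0; then v_{j-1} := N · v_j for j = 2, …, 2.

Pick v_2 = (1, 0, 0, 0, 0)ᵀ.
Then v_1 = N · v_2 = (1, 0, -3, 3, 1)ᵀ.

Sanity check: (A − (-1)·I) v_1 = (0, 0, 0, 0, 0)ᵀ = 0. ✓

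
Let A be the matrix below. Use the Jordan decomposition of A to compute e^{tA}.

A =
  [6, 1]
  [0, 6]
e^{tA} =
  [exp(6*t), t*exp(6*t)]
  [0, exp(6*t)]

Strategy: write A = P · J · P⁻¹ where J is a Jordan canonical form, so e^{tA} = P · e^{tJ} · P⁻¹, and e^{tJ} can be computed block-by-block.

A has Jordan form
J =
  [6, 1]
  [0, 6]
(up to reordering of blocks).

Per-block formulas:
  For a 2×2 Jordan block J_2(6): exp(t · J_2(6)) = e^(6t)·(I + t·N), where N is the 2×2 nilpotent shift.

After assembling e^{tJ} and conjugating by P, we get:

e^{tA} =
  [exp(6*t), t*exp(6*t)]
  [0, exp(6*t)]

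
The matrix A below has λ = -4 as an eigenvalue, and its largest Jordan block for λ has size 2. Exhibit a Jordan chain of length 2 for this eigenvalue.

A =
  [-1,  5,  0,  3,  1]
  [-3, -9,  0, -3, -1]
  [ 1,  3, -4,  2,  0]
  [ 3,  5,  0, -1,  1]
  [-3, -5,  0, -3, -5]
A Jordan chain for λ = -4 of length 2:
v_1 = (3, -3, 1, 3, -3)ᵀ
v_2 = (1, 0, 0, 0, 0)ᵀ

Let N = A − (-4)·I. We want v_2 with N^2 v_2 = 0 but N^1 v_2 ≠ 0; then v_{j-1} := N · v_j for j = 2, …, 2.

Pick v_2 = (1, 0, 0, 0, 0)ᵀ.
Then v_1 = N · v_2 = (3, -3, 1, 3, -3)ᵀ.

Sanity check: (A − (-4)·I) v_1 = (0, 0, 0, 0, 0)ᵀ = 0. ✓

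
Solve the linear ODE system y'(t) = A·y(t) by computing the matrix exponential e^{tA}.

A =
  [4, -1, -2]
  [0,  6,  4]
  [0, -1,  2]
e^{tA} =
  [exp(4*t), -t*exp(4*t), -2*t*exp(4*t)]
  [0, 2*t*exp(4*t) + exp(4*t), 4*t*exp(4*t)]
  [0, -t*exp(4*t), -2*t*exp(4*t) + exp(4*t)]

Strategy: write A = P · J · P⁻¹ where J is a Jordan canonical form, so e^{tA} = P · e^{tJ} · P⁻¹, and e^{tJ} can be computed block-by-block.

A has Jordan form
J =
  [4, 1, 0]
  [0, 4, 0]
  [0, 0, 4]
(up to reordering of blocks).

Per-block formulas:
  For a 2×2 Jordan block J_2(4): exp(t · J_2(4)) = e^(4t)·(I + t·N), where N is the 2×2 nilpotent shift.
  For a 1×1 block at λ = 4: exp(t · [4]) = [e^(4t)].

After assembling e^{tJ} and conjugating by P, we get:

e^{tA} =
  [exp(4*t), -t*exp(4*t), -2*t*exp(4*t)]
  [0, 2*t*exp(4*t) + exp(4*t), 4*t*exp(4*t)]
  [0, -t*exp(4*t), -2*t*exp(4*t) + exp(4*t)]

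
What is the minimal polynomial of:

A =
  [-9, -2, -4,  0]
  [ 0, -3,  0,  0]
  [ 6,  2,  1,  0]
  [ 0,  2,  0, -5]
x^2 + 8*x + 15

The characteristic polynomial is χ_A(x) = (x + 3)^2*(x + 5)^2, so the eigenvalues are known. The minimal polynomial is
  m_A(x) = Π_λ (x − λ)^{k_λ}
where k_λ is the size of the *largest* Jordan block for λ (equivalently, the smallest k with (A − λI)^k v = 0 for every generalised eigenvector v of λ).

  λ = -5: largest Jordan block has size 1, contributing (x + 5)
  λ = -3: largest Jordan block has size 1, contributing (x + 3)

So m_A(x) = (x + 3)*(x + 5) = x^2 + 8*x + 15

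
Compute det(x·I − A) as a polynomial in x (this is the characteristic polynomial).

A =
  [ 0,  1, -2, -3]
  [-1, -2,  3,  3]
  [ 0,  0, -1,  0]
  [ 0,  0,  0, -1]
x^4 + 4*x^3 + 6*x^2 + 4*x + 1

Expanding det(x·I − A) (e.g. by cofactor expansion or by noting that A is similar to its Jordan form J, which has the same characteristic polynomial as A) gives
  χ_A(x) = x^4 + 4*x^3 + 6*x^2 + 4*x + 1
which factors as (x + 1)^4. The eigenvalues (with algebraic multiplicities) are λ = -1 with multiplicity 4.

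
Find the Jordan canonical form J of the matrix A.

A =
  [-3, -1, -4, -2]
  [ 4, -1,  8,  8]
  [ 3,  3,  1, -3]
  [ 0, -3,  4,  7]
J_2(1) ⊕ J_2(1)

The characteristic polynomial is
  det(x·I − A) = x^4 - 4*x^3 + 6*x^2 - 4*x + 1 = (x - 1)^4

Eigenvalues and multiplicities (the geometric multiplicity of λ is n − rank(A − λI), which equals the number of Jordan blocks for λ):
  λ = 1: algebraic multiplicity = 4, geometric multiplicity = 2

Determining the block sizes for each eigenvalue:
  λ = 1: with am = 4 and gm = 2, the partition is not yet determined (e.g. several partitions of 4 into 2 parts exist). Let N = A − (1)·I. Computing rank(N^1) = 2, rank(N^2) = 0; the number of blocks of size ≥ j is rank(N^{j−1}) − rank(N^j), giving [2, 2]. So we have 2 block(s) of size 2 → block sizes [2, 2]

Assembling the blocks gives a Jordan form
J =
  [1, 1, 0, 0]
  [0, 1, 0, 0]
  [0, 0, 1, 1]
  [0, 0, 0, 1]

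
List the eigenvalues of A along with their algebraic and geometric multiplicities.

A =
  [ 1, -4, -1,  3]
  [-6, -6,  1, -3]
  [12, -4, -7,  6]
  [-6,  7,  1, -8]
λ = -5: alg = 4, geom = 2

Step 1 — factor the characteristic polynomial to read off the algebraic multiplicities:
  χ_A(x) = (x + 5)^4

Step 2 — compute geometric multiplicities via the rank-nullity identity g(λ) = n − rank(A − λI):
  rank(A − (-5)·I) = 2, so dim ker(A − (-5)·I) = n − 2 = 2

Summary:
  λ = -5: algebraic multiplicity = 4, geometric multiplicity = 2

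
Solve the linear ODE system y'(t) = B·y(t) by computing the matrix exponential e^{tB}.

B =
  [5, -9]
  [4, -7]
e^{tB} =
  [6*t*exp(-t) + exp(-t), -9*t*exp(-t)]
  [4*t*exp(-t), -6*t*exp(-t) + exp(-t)]

Strategy: write B = P · J · P⁻¹ where J is a Jordan canonical form, so e^{tB} = P · e^{tJ} · P⁻¹, and e^{tJ} can be computed block-by-block.

B has Jordan form
J =
  [-1,  1]
  [ 0, -1]
(up to reordering of blocks).

Per-block formulas:
  For a 2×2 Jordan block J_2(-1): exp(t · J_2(-1)) = e^(-1t)·(I + t·N), where N is the 2×2 nilpotent shift.

After assembling e^{tJ} and conjugating by P, we get:

e^{tB} =
  [6*t*exp(-t) + exp(-t), -9*t*exp(-t)]
  [4*t*exp(-t), -6*t*exp(-t) + exp(-t)]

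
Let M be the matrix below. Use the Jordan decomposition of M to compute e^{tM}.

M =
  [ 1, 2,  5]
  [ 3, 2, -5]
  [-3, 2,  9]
e^{tM} =
  [-3*t*exp(4*t) + exp(4*t), 2*t*exp(4*t), 5*t*exp(4*t)]
  [3*t*exp(4*t), -2*t*exp(4*t) + exp(4*t), -5*t*exp(4*t)]
  [-3*t*exp(4*t), 2*t*exp(4*t), 5*t*exp(4*t) + exp(4*t)]

Strategy: write M = P · J · P⁻¹ where J is a Jordan canonical form, so e^{tM} = P · e^{tJ} · P⁻¹, and e^{tJ} can be computed block-by-block.

M has Jordan form
J =
  [4, 1, 0]
  [0, 4, 0]
  [0, 0, 4]
(up to reordering of blocks).

Per-block formulas:
  For a 1×1 block at λ = 4: exp(t · [4]) = [e^(4t)].
  For a 2×2 Jordan block J_2(4): exp(t · J_2(4)) = e^(4t)·(I + t·N), where N is the 2×2 nilpotent shift.

After assembling e^{tJ} and conjugating by P, we get:

e^{tM} =
  [-3*t*exp(4*t) + exp(4*t), 2*t*exp(4*t), 5*t*exp(4*t)]
  [3*t*exp(4*t), -2*t*exp(4*t) + exp(4*t), -5*t*exp(4*t)]
  [-3*t*exp(4*t), 2*t*exp(4*t), 5*t*exp(4*t) + exp(4*t)]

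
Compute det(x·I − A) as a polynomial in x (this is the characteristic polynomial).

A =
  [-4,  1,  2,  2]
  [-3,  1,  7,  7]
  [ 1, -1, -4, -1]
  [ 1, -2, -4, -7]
x^4 + 14*x^3 + 73*x^2 + 168*x + 144

Expanding det(x·I − A) (e.g. by cofactor expansion or by noting that A is similar to its Jordan form J, which has the same characteristic polynomial as A) gives
  χ_A(x) = x^4 + 14*x^3 + 73*x^2 + 168*x + 144
which factors as (x + 3)^2*(x + 4)^2. The eigenvalues (with algebraic multiplicities) are λ = -4 with multiplicity 2, λ = -3 with multiplicity 2.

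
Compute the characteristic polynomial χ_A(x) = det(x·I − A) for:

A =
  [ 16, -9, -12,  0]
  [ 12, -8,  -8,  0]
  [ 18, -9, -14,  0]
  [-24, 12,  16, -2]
x^4 + 8*x^3 + 24*x^2 + 32*x + 16

Expanding det(x·I − A) (e.g. by cofactor expansion or by noting that A is similar to its Jordan form J, which has the same characteristic polynomial as A) gives
  χ_A(x) = x^4 + 8*x^3 + 24*x^2 + 32*x + 16
which factors as (x + 2)^4. The eigenvalues (with algebraic multiplicities) are λ = -2 with multiplicity 4.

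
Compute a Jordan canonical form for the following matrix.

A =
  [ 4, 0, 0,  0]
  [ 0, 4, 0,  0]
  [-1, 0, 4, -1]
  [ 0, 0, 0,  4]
J_2(4) ⊕ J_1(4) ⊕ J_1(4)

The characteristic polynomial is
  det(x·I − A) = x^4 - 16*x^3 + 96*x^2 - 256*x + 256 = (x - 4)^4

Eigenvalues and multiplicities (the geometric multiplicity of λ is n − rank(A − λI), which equals the number of Jordan blocks for λ):
  λ = 4: algebraic multiplicity = 4, geometric multiplicity = 3

Determining the block sizes for each eigenvalue:
  λ = 4: 3 blocks summing to 4 forces exactly one block of size 2 and the rest size 1 → block sizes [2, 1, 1]

Assembling the blocks gives a Jordan form
J =
  [4, 1, 0, 0]
  [0, 4, 0, 0]
  [0, 0, 4, 0]
  [0, 0, 0, 4]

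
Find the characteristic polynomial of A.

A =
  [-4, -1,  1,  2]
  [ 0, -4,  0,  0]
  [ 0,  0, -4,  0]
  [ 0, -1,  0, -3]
x^4 + 15*x^3 + 84*x^2 + 208*x + 192

Expanding det(x·I − A) (e.g. by cofactor expansion or by noting that A is similar to its Jordan form J, which has the same characteristic polynomial as A) gives
  χ_A(x) = x^4 + 15*x^3 + 84*x^2 + 208*x + 192
which factors as (x + 3)*(x + 4)^3. The eigenvalues (with algebraic multiplicities) are λ = -4 with multiplicity 3, λ = -3 with multiplicity 1.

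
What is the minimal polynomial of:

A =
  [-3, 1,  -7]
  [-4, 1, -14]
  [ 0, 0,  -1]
x^2 + 2*x + 1

The characteristic polynomial is χ_A(x) = (x + 1)^3, so the eigenvalues are known. The minimal polynomial is
  m_A(x) = Π_λ (x − λ)^{k_λ}
where k_λ is the size of the *largest* Jordan block for λ (equivalently, the smallest k with (A − λI)^k v = 0 for every generalised eigenvector v of λ).

  λ = -1: largest Jordan block has size 2, contributing (x + 1)^2

So m_A(x) = (x + 1)^2 = x^2 + 2*x + 1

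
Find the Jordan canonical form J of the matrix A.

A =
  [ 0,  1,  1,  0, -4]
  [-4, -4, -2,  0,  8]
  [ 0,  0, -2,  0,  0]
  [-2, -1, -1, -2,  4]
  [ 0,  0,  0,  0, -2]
J_2(-2) ⊕ J_1(-2) ⊕ J_1(-2) ⊕ J_1(-2)

The characteristic polynomial is
  det(x·I − A) = x^5 + 10*x^4 + 40*x^3 + 80*x^2 + 80*x + 32 = (x + 2)^5

Eigenvalues and multiplicities (the geometric multiplicity of λ is n − rank(A − λI), which equals the number of Jordan blocks for λ):
  λ = -2: algebraic multiplicity = 5, geometric multiplicity = 4

Determining the block sizes for each eigenvalue:
  λ = -2: 4 blocks summing to 5 forces exactly one block of size 2 and the rest size 1 → block sizes [2, 1, 1, 1]

Assembling the blocks gives a Jordan form
J =
  [-2,  1,  0,  0,  0]
  [ 0, -2,  0,  0,  0]
  [ 0,  0, -2,  0,  0]
  [ 0,  0,  0, -2,  0]
  [ 0,  0,  0,  0, -2]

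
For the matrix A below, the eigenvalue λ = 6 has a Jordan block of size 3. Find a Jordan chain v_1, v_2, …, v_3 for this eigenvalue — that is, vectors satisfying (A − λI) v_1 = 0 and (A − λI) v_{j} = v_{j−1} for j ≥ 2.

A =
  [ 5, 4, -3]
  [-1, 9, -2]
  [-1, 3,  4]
A Jordan chain for λ = 6 of length 3:
v_1 = (-1, -1, -1)ᵀ
v_2 = (4, 3, 3)ᵀ
v_3 = (0, 1, 0)ᵀ

Let N = A − (6)·I. We want v_3 with N^3 v_3 = 0 but N^2 v_3 ≠ 0; then v_{j-1} := N · v_j for j = 3, …, 2.

Pick v_3 = (0, 1, 0)ᵀ.
Then v_2 = N · v_3 = (4, 3, 3)ᵀ.
Then v_1 = N · v_2 = (-1, -1, -1)ᵀ.

Sanity check: (A − (6)·I) v_1 = (0, 0, 0)ᵀ = 0. ✓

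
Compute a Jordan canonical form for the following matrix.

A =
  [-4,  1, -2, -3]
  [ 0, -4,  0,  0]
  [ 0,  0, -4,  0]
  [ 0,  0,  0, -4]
J_2(-4) ⊕ J_1(-4) ⊕ J_1(-4)

The characteristic polynomial is
  det(x·I − A) = x^4 + 16*x^3 + 96*x^2 + 256*x + 256 = (x + 4)^4

Eigenvalues and multiplicities (the geometric multiplicity of λ is n − rank(A − λI), which equals the number of Jordan blocks for λ):
  λ = -4: algebraic multiplicity = 4, geometric multiplicity = 3

Determining the block sizes for each eigenvalue:
  λ = -4: 3 blocks summing to 4 forces exactly one block of size 2 and the rest size 1 → block sizes [2, 1, 1]

Assembling the blocks gives a Jordan form
J =
  [-4,  1,  0,  0]
  [ 0, -4,  0,  0]
  [ 0,  0, -4,  0]
  [ 0,  0,  0, -4]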